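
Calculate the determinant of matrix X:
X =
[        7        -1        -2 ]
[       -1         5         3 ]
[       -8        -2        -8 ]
det(X) = -290

Expand along row 0 (cofactor expansion): det(X) = a*(e*i - f*h) - b*(d*i - f*g) + c*(d*h - e*g), where the 3×3 is [[a, b, c], [d, e, f], [g, h, i]].
Minor M_00 = (5)*(-8) - (3)*(-2) = -40 + 6 = -34.
Minor M_01 = (-1)*(-8) - (3)*(-8) = 8 + 24 = 32.
Minor M_02 = (-1)*(-2) - (5)*(-8) = 2 + 40 = 42.
det(X) = (7)*(-34) - (-1)*(32) + (-2)*(42) = -238 + 32 - 84 = -290.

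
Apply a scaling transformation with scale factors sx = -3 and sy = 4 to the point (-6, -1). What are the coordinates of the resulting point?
(18, -4)

Scaling matrix:
[[-3, 0], [0, 4]]
Result: (-6 × -3, -1 × 4) = (18, -4)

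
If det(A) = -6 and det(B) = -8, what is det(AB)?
48

Use the multiplicative property of determinants: det(AB) = det(A)*det(B).
det(AB) = (-6)*(-8) = 48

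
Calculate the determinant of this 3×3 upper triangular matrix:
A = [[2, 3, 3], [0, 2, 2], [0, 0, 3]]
12

The determinant of a triangular matrix is the product of its diagonal entries (the off-diagonal entries above the diagonal do not affect it).
det(A) = (2) * (2) * (3) = 12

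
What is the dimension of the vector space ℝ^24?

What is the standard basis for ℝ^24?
Dimension = 24; standard basis = {e_1, e_2, e_3, …, e_24}

ℝ^24 is the space of 24-tuples of real numbers; its dimension is 24.
The standard basis consists of 24 vectors: e_1, e_2, e_3, …, e_24, where e_i is the vector with 1 in position i and 0 elsewhere.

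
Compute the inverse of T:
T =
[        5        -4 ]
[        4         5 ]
det(T) = 41
T⁻¹ =
[     5/41      4/41 ]
[    -4/41      5/41 ]

For a 2×2 matrix T = [[a, b], [c, d]] with det(T) ≠ 0, T⁻¹ = (1/det(T)) * [[d, -b], [-c, a]].
det(T) = (5)*(5) - (-4)*(4) = 25 + 16 = 41.
T⁻¹ = (1/41) * [[5, 4], [-4, 5]].
Dividing each entry by 41 and reducing:
T⁻¹ =
[     5/41      4/41 ]
[    -4/41      5/41 ]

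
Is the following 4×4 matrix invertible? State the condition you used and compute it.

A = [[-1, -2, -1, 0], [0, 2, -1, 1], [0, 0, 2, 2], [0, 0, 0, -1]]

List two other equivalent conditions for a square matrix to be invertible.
Yes, invertible; det(A) = 4 ≠ 0. Equivalent conditions: rank(A) = 4; Ax = 0 has only the trivial solution; 0 is not an eigenvalue; the columns of A are linearly independent.

To check invertibility, compute det(A).
The given matrix is triangular, so det(A) equals the product of its diagonal entries = 4 ≠ 0.
Since det(A) ≠ 0, A is invertible.
Equivalent conditions for a square matrix A to be invertible:
- rank(A) = 4 (full rank).
- The homogeneous system Ax = 0 has only the trivial solution x = 0.
- 0 is not an eigenvalue of A.
- The columns (equivalently rows) of A are linearly independent.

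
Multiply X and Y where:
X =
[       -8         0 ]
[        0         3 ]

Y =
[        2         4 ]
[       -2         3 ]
XY =
[      -16       -32 ]
[       -6         9 ]

Matrix multiplication: (XY)[i][j] = sum over k of X[i][k] * Y[k][j].
  (XY)[0][0] = (-8)*(2) + (0)*(-2) = -16
  (XY)[0][1] = (-8)*(4) + (0)*(3) = -32
  (XY)[1][0] = (0)*(2) + (3)*(-2) = -6
  (XY)[1][1] = (0)*(4) + (3)*(3) = 9
XY =
[      -16       -32 ]
[       -6         9 ]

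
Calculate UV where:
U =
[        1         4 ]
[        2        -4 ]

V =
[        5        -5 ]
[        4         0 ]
UV =
[       21        -5 ]
[       -6       -10 ]

Matrix multiplication: (UV)[i][j] = sum over k of U[i][k] * V[k][j].
  (UV)[0][0] = (1)*(5) + (4)*(4) = 21
  (UV)[0][1] = (1)*(-5) + (4)*(0) = -5
  (UV)[1][0] = (2)*(5) + (-4)*(4) = -6
  (UV)[1][1] = (2)*(-5) + (-4)*(0) = -10
UV =
[       21        -5 ]
[       -6       -10 ]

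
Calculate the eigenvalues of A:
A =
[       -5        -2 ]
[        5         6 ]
λ = -4, 5

Solve det(A - λI) = 0. For a 2×2 matrix the characteristic equation is λ² - (trace)λ + det = 0.
trace(A) = a + d = -5 + 6 = 1.
det(A) = a*d - b*c = (-5)*(6) - (-2)*(5) = -30 + 10 = -20.
Characteristic equation: λ² - (1)λ + (-20) = 0.
Discriminant = (1)² - 4*(-20) = 1 + 80 = 81.
λ = (1 ± √81) / 2 = (1 ± 9) / 2 = -4, 5.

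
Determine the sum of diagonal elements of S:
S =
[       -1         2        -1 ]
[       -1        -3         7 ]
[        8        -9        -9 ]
tr(S) = -1 - 3 - 9 = -13

The trace of a square matrix is the sum of its diagonal entries.
Diagonal entries of S: S[0][0] = -1, S[1][1] = -3, S[2][2] = -9.
tr(S) = -1 - 3 - 9 = -13.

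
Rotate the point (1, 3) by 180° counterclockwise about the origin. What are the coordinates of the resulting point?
(-1, -3)

Rotation matrix R(θ) = [[cos θ, -sin θ], [sin θ, cos θ]]; for θ = 180°:
R = [[-1, 0], [0, -1]]
Result: R × [1, 3]ᵀ = [-1·1 + (0)·3, 0·1 + (-1)·3]ᵀ = (-1, -3)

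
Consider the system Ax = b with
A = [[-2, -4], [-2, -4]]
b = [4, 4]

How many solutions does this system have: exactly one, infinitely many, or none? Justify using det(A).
Infinitely many solutions

det(A) = (-2)*(-4) - (-4)*(-2) = 0, so A is singular (column 2 is 2 times column 1).
b = [4, 4] = -2 * column 1 of A, so b lies in the column space of A.
A singular matrix whose right-hand side is in its column space gives a 1-parameter family of solutions — infinitely many.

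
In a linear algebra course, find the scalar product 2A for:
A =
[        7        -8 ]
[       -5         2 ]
2A =
[       14       -16 ]
[      -10         4 ]

Scalar multiplication is elementwise: (2A)[i][j] = 2 * A[i][j].
  (2A)[0][0] = 2 * (7) = 14
  (2A)[0][1] = 2 * (-8) = -16
  (2A)[1][0] = 2 * (-5) = -10
  (2A)[1][1] = 2 * (2) = 4
2A =
[       14       -16 ]
[      -10         4 ]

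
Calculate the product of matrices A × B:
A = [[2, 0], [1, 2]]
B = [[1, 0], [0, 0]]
[[2, 0], [1, 0]]

Matrix multiplication:
C[0][0] = 2×1 + 0×0 = 2
C[0][1] = 2×0 + 0×0 = 0
C[1][0] = 1×1 + 2×0 = 1
C[1][1] = 1×0 + 2×0 = 0
Result: [[2, 0], [1, 0]]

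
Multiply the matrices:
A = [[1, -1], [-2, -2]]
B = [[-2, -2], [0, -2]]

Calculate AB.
[[-2, 0], [4, 8]]

Each entry (i,j) of AB = sum over k of A[i][k]*B[k][j].
(AB)[0][0] = (1)*(-2) + (-1)*(0) = -2
(AB)[0][1] = (1)*(-2) + (-1)*(-2) = 0
(AB)[1][0] = (-2)*(-2) + (-2)*(0) = 4
(AB)[1][1] = (-2)*(-2) + (-2)*(-2) = 8
AB = [[-2, 0], [4, 8]]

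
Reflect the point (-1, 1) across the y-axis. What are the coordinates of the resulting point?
(1, 1)

Reflection across y-axis: (-1, 1) → (1, 1)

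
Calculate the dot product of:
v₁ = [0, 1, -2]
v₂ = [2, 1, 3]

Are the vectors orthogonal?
-5, No

The dot product is the sum of products of corresponding components.
v₁·v₂ = (0)*(2) + (1)*(1) + (-2)*(3) = 0 + 1 - 6 = -5.
Two vectors are orthogonal iff their dot product is 0; here the dot product is -5, so the vectors are not orthogonal.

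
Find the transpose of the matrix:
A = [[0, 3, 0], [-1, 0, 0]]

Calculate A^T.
[[0, -1], [3, 0], [0, 0]]

The transpose sends entry (i,j) to (j,i); rows become columns.
Row 0 of A: [0, 3, 0] -> column 0 of A^T.
Row 1 of A: [-1, 0, 0] -> column 1 of A^T.
A^T = [[0, -1], [3, 0], [0, 0]]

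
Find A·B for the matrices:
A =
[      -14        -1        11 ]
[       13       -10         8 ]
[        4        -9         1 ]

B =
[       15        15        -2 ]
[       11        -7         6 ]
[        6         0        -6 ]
AB =
[     -155      -203       -44 ]
[      133       265      -134 ]
[      -33       123       -68 ]

Matrix multiplication: (AB)[i][j] = sum over k of A[i][k] * B[k][j].
  (AB)[0][0] = (-14)*(15) + (-1)*(11) + (11)*(6) = -155
  (AB)[0][1] = (-14)*(15) + (-1)*(-7) + (11)*(0) = -203
  (AB)[0][2] = (-14)*(-2) + (-1)*(6) + (11)*(-6) = -44
  (AB)[1][0] = (13)*(15) + (-10)*(11) + (8)*(6) = 133
  (AB)[1][1] = (13)*(15) + (-10)*(-7) + (8)*(0) = 265
  (AB)[1][2] = (13)*(-2) + (-10)*(6) + (8)*(-6) = -134
  (AB)[2][0] = (4)*(15) + (-9)*(11) + (1)*(6) = -33
  (AB)[2][1] = (4)*(15) + (-9)*(-7) + (1)*(0) = 123
  (AB)[2][2] = (4)*(-2) + (-9)*(6) + (1)*(-6) = -68
AB =
[     -155      -203       -44 ]
[      133       265      -134 ]
[      -33       123       -68 ]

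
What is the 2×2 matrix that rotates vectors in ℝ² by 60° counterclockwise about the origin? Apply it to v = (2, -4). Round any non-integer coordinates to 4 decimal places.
R = [[1/2, -√3/2], [√3/2, 1/2]]; R·v = (4.4641, -0.2679)

A counterclockwise rotation by angle θ in ℝ² has matrix R(θ) = [[cos θ, -sin θ], [sin θ, cos θ]].
For θ = 60°: cos θ = 1/2, sin θ = √3/2.
R(60°) = [[1/2, -√3/2], [√3/2, 1/2]].
R·v = [1/2·2 + (-√3/2)·-4, √3/2·2 + 1/2·-4] = (4.4641, -0.2679).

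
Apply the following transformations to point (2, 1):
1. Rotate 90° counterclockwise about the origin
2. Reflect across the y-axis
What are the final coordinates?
(1, 2)

Step 1: Rotate 90° → (-1, 2)
Step 2: Reflect across the y-axis → (1, 2)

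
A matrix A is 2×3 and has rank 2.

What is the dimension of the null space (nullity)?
1

The rank-nullity theorem for an m×n matrix states:
rank(A) + nullity(A) = n (the number of columns).
Here n = 3 and rank(A) = 2, so nullity(A) = 3 - 2 = 1.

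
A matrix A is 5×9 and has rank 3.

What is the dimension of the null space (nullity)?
6

The rank-nullity theorem for an m×n matrix states:
rank(A) + nullity(A) = n (the number of columns).
Here n = 9 and rank(A) = 3, so nullity(A) = 9 - 3 = 6.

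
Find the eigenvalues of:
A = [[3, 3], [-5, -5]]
λ = -2, 0

Solve det(A - λI) = 0. For a 2×2 matrix this is λ² - (trace)λ + det = 0.
trace(A) = 3 - 5 = -2.
det(A) = (3)*(-5) - (3)*(-5) = -15 + 15 = 0.
Characteristic equation: λ² - (-2)λ + (0) = 0.
Discriminant: (-2)² - 4*(0) = 4 - 0 = 4.
Roots: λ = (-2 ± √4) / 2 = -2, 0.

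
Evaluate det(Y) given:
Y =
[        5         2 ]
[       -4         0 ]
det(Y) = 8

For a 2×2 matrix [[a, b], [c, d]], det = a*d - b*c.
det(Y) = (5)*(0) - (2)*(-4) = 0 + 8 = 8.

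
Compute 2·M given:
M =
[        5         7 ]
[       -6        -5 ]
2M =
[       10        14 ]
[      -12       -10 ]

Scalar multiplication is elementwise: (2M)[i][j] = 2 * M[i][j].
  (2M)[0][0] = 2 * (5) = 10
  (2M)[0][1] = 2 * (7) = 14
  (2M)[1][0] = 2 * (-6) = -12
  (2M)[1][1] = 2 * (-5) = -10
2M =
[       10        14 ]
[      -12       -10 ]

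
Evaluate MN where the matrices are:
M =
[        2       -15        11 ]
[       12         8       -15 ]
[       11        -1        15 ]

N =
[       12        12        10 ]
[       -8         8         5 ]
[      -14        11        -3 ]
MN =
[      -10        25       -88 ]
[      290        43       205 ]
[      -70       289        60 ]

Matrix multiplication: (MN)[i][j] = sum over k of M[i][k] * N[k][j].
  (MN)[0][0] = (2)*(12) + (-15)*(-8) + (11)*(-14) = -10
  (MN)[0][1] = (2)*(12) + (-15)*(8) + (11)*(11) = 25
  (MN)[0][2] = (2)*(10) + (-15)*(5) + (11)*(-3) = -88
  (MN)[1][0] = (12)*(12) + (8)*(-8) + (-15)*(-14) = 290
  (MN)[1][1] = (12)*(12) + (8)*(8) + (-15)*(11) = 43
  (MN)[1][2] = (12)*(10) + (8)*(5) + (-15)*(-3) = 205
  (MN)[2][0] = (11)*(12) + (-1)*(-8) + (15)*(-14) = -70
  (MN)[2][1] = (11)*(12) + (-1)*(8) + (15)*(11) = 289
  (MN)[2][2] = (11)*(10) + (-1)*(5) + (15)*(-3) = 60
MN =
[      -10        25       -88 ]
[      290        43       205 ]
[      -70       289        60 ]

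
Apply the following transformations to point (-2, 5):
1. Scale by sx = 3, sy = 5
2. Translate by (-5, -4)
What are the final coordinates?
(-11, 21)

Step 1: Scale (-2, 5) by (sx, sy) = (3, 5) → (-6, 25)
Step 2: Translate by (-5, -4) → (-11, 21)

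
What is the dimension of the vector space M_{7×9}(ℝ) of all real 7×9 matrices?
Dimension = 63

A real 7×9 matrix is determined by its 7·9 = 63 independent entries.
A standard basis is {E_ij : 1 ≤ i ≤ 7, 1 ≤ j ≤ 9}, where E_ij has a 1 in position (i, j) and 0 elsewhere — there are 63 such matrices, and they are linearly independent and span M_{7×9}(ℝ).
Therefore dim(M_{7×9}(ℝ)) = 63.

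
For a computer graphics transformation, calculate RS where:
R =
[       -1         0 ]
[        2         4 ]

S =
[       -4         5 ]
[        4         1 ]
RS =
[        4        -5 ]
[        8        14 ]

Matrix multiplication: (RS)[i][j] = sum over k of R[i][k] * S[k][j].
  (RS)[0][0] = (-1)*(-4) + (0)*(4) = 4
  (RS)[0][1] = (-1)*(5) + (0)*(1) = -5
  (RS)[1][0] = (2)*(-4) + (4)*(4) = 8
  (RS)[1][1] = (2)*(5) + (4)*(1) = 14
RS =
[        4        -5 ]
[        8        14 ]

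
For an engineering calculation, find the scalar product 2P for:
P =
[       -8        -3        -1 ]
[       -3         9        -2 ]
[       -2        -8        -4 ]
2P =
[      -16        -6        -2 ]
[       -6        18        -4 ]
[       -4       -16        -8 ]

Scalar multiplication is elementwise: (2P)[i][j] = 2 * P[i][j].
  (2P)[0][0] = 2 * (-8) = -16
  (2P)[0][1] = 2 * (-3) = -6
  (2P)[0][2] = 2 * (-1) = -2
  (2P)[1][0] = 2 * (-3) = -6
  (2P)[1][1] = 2 * (9) = 18
  (2P)[1][2] = 2 * (-2) = -4
  (2P)[2][0] = 2 * (-2) = -4
  (2P)[2][1] = 2 * (-8) = -16
  (2P)[2][2] = 2 * (-4) = -8
2P =
[      -16        -6        -2 ]
[       -6        18        -4 ]
[       -4       -16        -8 ]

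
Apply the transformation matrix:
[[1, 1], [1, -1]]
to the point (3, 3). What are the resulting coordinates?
(6, 0)

Matrix multiplication:
[[1, 1], [1, -1]] × [3, 3]ᵀ
= [1×3 + 1×3, 1×3 + -1×3]ᵀ
= [6.0000, 0.0000]ᵀ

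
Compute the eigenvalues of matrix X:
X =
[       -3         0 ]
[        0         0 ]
λ = -3, 0

Solve det(X - λI) = 0. For a 2×2 matrix the characteristic equation is λ² - (trace)λ + det = 0.
trace(X) = a + d = -3 + 0 = -3.
det(X) = a*d - b*c = (-3)*(0) - (0)*(0) = 0 - 0 = 0.
Characteristic equation: λ² - (-3)λ + (0) = 0.
Discriminant = (-3)² - 4*(0) = 9 - 0 = 9.
λ = (-3 ± √9) / 2 = (-3 ± 3) / 2 = -3, 0.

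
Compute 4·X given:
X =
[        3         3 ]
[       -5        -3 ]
4X =
[       12        12 ]
[      -20       -12 ]

Scalar multiplication is elementwise: (4X)[i][j] = 4 * X[i][j].
  (4X)[0][0] = 4 * (3) = 12
  (4X)[0][1] = 4 * (3) = 12
  (4X)[1][0] = 4 * (-5) = -20
  (4X)[1][1] = 4 * (-3) = -12
4X =
[       12        12 ]
[      -20       -12 ]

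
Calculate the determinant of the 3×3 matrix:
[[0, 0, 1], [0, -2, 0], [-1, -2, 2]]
-2

Expansion along first row:
det = 0·det([[-2,0],[-2,2]]) - 0·det([[0,0],[-1,2]]) + 1·det([[0,-2],[-1,-2]])
    = 0·(-2·2 - 0·-2) - 0·(0·2 - 0·-1) + 1·(0·-2 - -2·-1)
    = 0·-4 - 0·0 + 1·-2
    = 0 + 0 + -2 = -2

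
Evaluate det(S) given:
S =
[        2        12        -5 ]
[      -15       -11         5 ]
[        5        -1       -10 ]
det(S) = -1620

Expand along row 0 (cofactor expansion): det(S) = a*(e*i - f*h) - b*(d*i - f*g) + c*(d*h - e*g), where the 3×3 is [[a, b, c], [d, e, f], [g, h, i]].
Minor M_00 = (-11)*(-10) - (5)*(-1) = 110 + 5 = 115.
Minor M_01 = (-15)*(-10) - (5)*(5) = 150 - 25 = 125.
Minor M_02 = (-15)*(-1) - (-11)*(5) = 15 + 55 = 70.
det(S) = (2)*(115) - (12)*(125) + (-5)*(70) = 230 - 1500 - 350 = -1620.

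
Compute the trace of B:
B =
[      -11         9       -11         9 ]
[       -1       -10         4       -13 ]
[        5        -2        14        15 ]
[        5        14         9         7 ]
tr(B) = -11 - 10 + 14 + 7 = 0

The trace of a square matrix is the sum of its diagonal entries.
Diagonal entries of B: B[0][0] = -11, B[1][1] = -10, B[2][2] = 14, B[3][3] = 7.
tr(B) = -11 - 10 + 14 + 7 = 0.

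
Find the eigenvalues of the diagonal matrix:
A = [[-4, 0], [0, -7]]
λ₁ = -4, λ₂ = -7

The characteristic polynomial of A is det(A - λI) = (-4 - λ)(-7 - λ) = 0.
The roots are λ = -4 and λ = -7, so the eigenvalues are the diagonal entries.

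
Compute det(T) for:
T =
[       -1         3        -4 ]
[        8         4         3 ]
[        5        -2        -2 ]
det(T) = 239

Expand along row 0 (cofactor expansion): det(T) = a*(e*i - f*h) - b*(d*i - f*g) + c*(d*h - e*g), where the 3×3 is [[a, b, c], [d, e, f], [g, h, i]].
Minor M_00 = (4)*(-2) - (3)*(-2) = -8 + 6 = -2.
Minor M_01 = (8)*(-2) - (3)*(5) = -16 - 15 = -31.
Minor M_02 = (8)*(-2) - (4)*(5) = -16 - 20 = -36.
det(T) = (-1)*(-2) - (3)*(-31) + (-4)*(-36) = 2 + 93 + 144 = 239.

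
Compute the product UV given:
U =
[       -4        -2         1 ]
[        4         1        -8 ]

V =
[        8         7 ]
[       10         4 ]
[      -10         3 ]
UV =
[      -62       -33 ]
[      122         8 ]

Matrix multiplication: (UV)[i][j] = sum over k of U[i][k] * V[k][j].
  (UV)[0][0] = (-4)*(8) + (-2)*(10) + (1)*(-10) = -62
  (UV)[0][1] = (-4)*(7) + (-2)*(4) + (1)*(3) = -33
  (UV)[1][0] = (4)*(8) + (1)*(10) + (-8)*(-10) = 122
  (UV)[1][1] = (4)*(7) + (1)*(4) + (-8)*(3) = 8
UV =
[      -62       -33 ]
[      122         8 ]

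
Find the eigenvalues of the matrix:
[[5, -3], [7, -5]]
λ = -2 and λ = 2

Characteristic equation: det(A - λI) = 0
λ² - (trace)λ + (det) = 0
λ² - (0)λ + (-4) = 0
λ² - 0λ - 4 = 0
Solving: λ = -2, 2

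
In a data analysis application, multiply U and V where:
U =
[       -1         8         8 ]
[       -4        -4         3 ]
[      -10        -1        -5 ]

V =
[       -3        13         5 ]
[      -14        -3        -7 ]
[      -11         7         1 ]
UV =
[     -197        19       -53 ]
[       35       -19        11 ]
[       99      -162       -48 ]

Matrix multiplication: (UV)[i][j] = sum over k of U[i][k] * V[k][j].
  (UV)[0][0] = (-1)*(-3) + (8)*(-14) + (8)*(-11) = -197
  (UV)[0][1] = (-1)*(13) + (8)*(-3) + (8)*(7) = 19
  (UV)[0][2] = (-1)*(5) + (8)*(-7) + (8)*(1) = -53
  (UV)[1][0] = (-4)*(-3) + (-4)*(-14) + (3)*(-11) = 35
  (UV)[1][1] = (-4)*(13) + (-4)*(-3) + (3)*(7) = -19
  (UV)[1][2] = (-4)*(5) + (-4)*(-7) + (3)*(1) = 11
  (UV)[2][0] = (-10)*(-3) + (-1)*(-14) + (-5)*(-11) = 99
  (UV)[2][1] = (-10)*(13) + (-1)*(-3) + (-5)*(7) = -162
  (UV)[2][2] = (-10)*(5) + (-1)*(-7) + (-5)*(1) = -48
UV =
[     -197        19       -53 ]
[       35       -19        11 ]
[       99      -162       -48 ]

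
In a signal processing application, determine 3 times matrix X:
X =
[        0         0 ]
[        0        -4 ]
3X =
[        0         0 ]
[        0       -12 ]

Scalar multiplication is elementwise: (3X)[i][j] = 3 * X[i][j].
  (3X)[0][0] = 3 * (0) = 0
  (3X)[0][1] = 3 * (0) = 0
  (3X)[1][0] = 3 * (0) = 0
  (3X)[1][1] = 3 * (-4) = -12
3X =
[        0         0 ]
[        0       -12 ]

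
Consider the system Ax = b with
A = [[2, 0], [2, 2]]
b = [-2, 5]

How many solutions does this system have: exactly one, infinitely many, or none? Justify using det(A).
Exactly one solution

Compute det(A) = (2)*(2) - (0)*(2) = 4.
Because det(A) ≠ 0, A is invertible and Ax = b has a unique solution for every b (here x = A⁻¹ b).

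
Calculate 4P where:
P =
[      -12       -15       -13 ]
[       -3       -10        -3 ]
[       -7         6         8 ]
4P =
[      -48       -60       -52 ]
[      -12       -40       -12 ]
[      -28        24        32 ]

Scalar multiplication is elementwise: (4P)[i][j] = 4 * P[i][j].
  (4P)[0][0] = 4 * (-12) = -48
  (4P)[0][1] = 4 * (-15) = -60
  (4P)[0][2] = 4 * (-13) = -52
  (4P)[1][0] = 4 * (-3) = -12
  (4P)[1][1] = 4 * (-10) = -40
  (4P)[1][2] = 4 * (-3) = -12
  (4P)[2][0] = 4 * (-7) = -28
  (4P)[2][1] = 4 * (6) = 24
  (4P)[2][2] = 4 * (8) = 32
4P =
[      -48       -60       -52 ]
[      -12       -40       -12 ]
[      -28        24        32 ]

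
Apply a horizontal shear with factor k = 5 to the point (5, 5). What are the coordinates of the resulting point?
(30, 5)

Shear matrix for horizontal shear with factor k = 5:
[[1, 5], [0, 1]]
Result: (5, 5) → (30, 5)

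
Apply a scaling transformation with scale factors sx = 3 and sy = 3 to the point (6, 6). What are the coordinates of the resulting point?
(18, 18)

Scaling matrix:
[[3, 0], [0, 3]]
Result: (6 × 3, 6 × 3) = (18, 18)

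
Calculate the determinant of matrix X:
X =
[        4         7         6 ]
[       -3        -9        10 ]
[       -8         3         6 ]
det(X) = -1256

Expand along row 0 (cofactor expansion): det(X) = a*(e*i - f*h) - b*(d*i - f*g) + c*(d*h - e*g), where the 3×3 is [[a, b, c], [d, e, f], [g, h, i]].
Minor M_00 = (-9)*(6) - (10)*(3) = -54 - 30 = -84.
Minor M_01 = (-3)*(6) - (10)*(-8) = -18 + 80 = 62.
Minor M_02 = (-3)*(3) - (-9)*(-8) = -9 - 72 = -81.
det(X) = (4)*(-84) - (7)*(62) + (6)*(-81) = -336 - 434 - 486 = -1256.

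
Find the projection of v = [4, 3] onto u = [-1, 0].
[4, 0]

The projection of v onto u is proj_u(v) = ((v·u) / (u·u)) · u.
v·u = (4)*(-1) + (3)*(0) = -4.
u·u = (-1)*(-1) + (0)*(0) = 1.
coefficient = -4 / 1 = -4.
proj_u(v) = -4 · [-1, 0] = [4, 0].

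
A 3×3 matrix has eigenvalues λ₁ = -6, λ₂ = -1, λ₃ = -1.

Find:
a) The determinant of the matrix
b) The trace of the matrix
det = -6, trace = -8

Two standard eigenvalue identities:
- det(A) equals the product of the eigenvalues (counted with multiplicity).
- trace(A) equals the sum of the eigenvalues.
det(A) = (-6)*(-1)*(-1) = -6.
trace(A) = -6 - 1 - 1 = -8.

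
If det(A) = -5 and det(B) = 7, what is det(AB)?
-35

Use the multiplicative property of determinants: det(AB) = det(A)*det(B).
det(AB) = (-5)*(7) = -35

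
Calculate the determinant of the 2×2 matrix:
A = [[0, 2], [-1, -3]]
2

For A = [[a, b], [c, d]], det(A) = a*d - b*c.
det(A) = (0)*(-3) - (2)*(-1) = 0 - -2 = 2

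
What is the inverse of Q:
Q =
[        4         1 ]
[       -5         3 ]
det(Q) = 17
Q⁻¹ =
[     3/17     -1/17 ]
[     5/17      4/17 ]

For a 2×2 matrix Q = [[a, b], [c, d]] with det(Q) ≠ 0, Q⁻¹ = (1/det(Q)) * [[d, -b], [-c, a]].
det(Q) = (4)*(3) - (1)*(-5) = 12 + 5 = 17.
Q⁻¹ = (1/17) * [[3, -1], [5, 4]].
Dividing each entry by 17 and reducing:
Q⁻¹ =
[     3/17     -1/17 ]
[     5/17      4/17 ]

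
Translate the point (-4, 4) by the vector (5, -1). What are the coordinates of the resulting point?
(1, 3)

Translation by (5, -1):
x' = -4 + 5 = 1
y' = 4 + -1 = 3
Homogeneous matrix: [[1, 0, 5], [0, 1, -1], [0, 0, 1]]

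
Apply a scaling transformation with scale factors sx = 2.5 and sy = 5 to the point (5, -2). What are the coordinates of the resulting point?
(12.5, -10)

Scaling matrix:
[[2.50, 0], [0, 5]]
Result: (5 × 2.5, -2 × 5) = (12.5, -10)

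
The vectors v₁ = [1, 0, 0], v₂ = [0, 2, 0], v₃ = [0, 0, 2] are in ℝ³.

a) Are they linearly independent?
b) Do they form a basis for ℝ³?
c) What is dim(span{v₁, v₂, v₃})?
Yes independent, yes basis, dim = 3

Stack v₁, v₂, v₃ as rows of a 3×3 matrix.
[[1, 0, 0]; [0, 2, 0]; [0, 0, 2]] is already lower triangular with nonzero diagonal entries (1, 2, 2), so its determinant is the product of the diagonal entries, det = (1)·(2)·(2) = 4 ≠ 0, and the rows are linearly independent.
Three linearly independent vectors in ℝ³ form a basis for ℝ³, so dim(span{v₁,v₂,v₃}) = 3.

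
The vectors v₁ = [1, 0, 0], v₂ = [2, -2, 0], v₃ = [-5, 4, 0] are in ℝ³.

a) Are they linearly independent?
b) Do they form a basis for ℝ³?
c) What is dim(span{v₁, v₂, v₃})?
Not independent, not a basis, dim(span) = 2

Check whether v₃ can be written as a linear combination of v₁ and v₂.
v₃ = (-1)·v₁ + (-2)·v₂ = [-5, 4, 0], so the three vectors are linearly dependent.
Thus they do not form a basis for ℝ³, and dim(span{v₁, v₂, v₃}) = 2 (spanned by v₁ and v₂).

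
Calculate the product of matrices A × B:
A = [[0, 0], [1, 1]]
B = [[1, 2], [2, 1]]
[[0, 0], [3, 3]]

Matrix multiplication:
C[0][0] = 0×1 + 0×2 = 0
C[0][1] = 0×2 + 0×1 = 0
C[1][0] = 1×1 + 1×2 = 3
C[1][1] = 1×2 + 1×1 = 3
Result: [[0, 0], [3, 3]]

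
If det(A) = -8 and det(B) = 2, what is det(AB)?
-16

Use the multiplicative property of determinants: det(AB) = det(A)*det(B).
det(AB) = (-8)*(2) = -16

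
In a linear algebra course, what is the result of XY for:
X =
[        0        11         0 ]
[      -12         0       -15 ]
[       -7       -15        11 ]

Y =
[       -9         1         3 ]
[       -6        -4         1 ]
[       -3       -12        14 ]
XY =
[      -66       -44        11 ]
[      153       168      -246 ]
[      120       -79       118 ]

Matrix multiplication: (XY)[i][j] = sum over k of X[i][k] * Y[k][j].
  (XY)[0][0] = (0)*(-9) + (11)*(-6) + (0)*(-3) = -66
  (XY)[0][1] = (0)*(1) + (11)*(-4) + (0)*(-12) = -44
  (XY)[0][2] = (0)*(3) + (11)*(1) + (0)*(14) = 11
  (XY)[1][0] = (-12)*(-9) + (0)*(-6) + (-15)*(-3) = 153
  (XY)[1][1] = (-12)*(1) + (0)*(-4) + (-15)*(-12) = 168
  (XY)[1][2] = (-12)*(3) + (0)*(1) + (-15)*(14) = -246
  (XY)[2][0] = (-7)*(-9) + (-15)*(-6) + (11)*(-3) = 120
  (XY)[2][1] = (-7)*(1) + (-15)*(-4) + (11)*(-12) = -79
  (XY)[2][2] = (-7)*(3) + (-15)*(1) + (11)*(14) = 118
XY =
[      -66       -44        11 ]
[      153       168      -246 ]
[      120       -79       118 ]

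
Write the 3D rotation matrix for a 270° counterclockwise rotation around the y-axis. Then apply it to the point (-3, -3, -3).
R = [[0, 0, -1], [0, 1, 0], [1, 0, 0]]; R·(-3, -3, -3) = (3, -3, -3)

Rotation matrix for 270° around y-axis:
cos(270°) = 0, sin(270°) = -1
R = [[0, 0, -1], [0, 1, 0], [1, 0, 0]]
Apply to (-3, -3, -3): R·[-3, -3, -3]ᵀ = (3, -3, -3)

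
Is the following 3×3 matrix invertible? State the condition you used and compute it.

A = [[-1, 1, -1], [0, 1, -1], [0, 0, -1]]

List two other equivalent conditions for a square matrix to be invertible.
Yes, invertible; det(A) = 1 ≠ 0. Equivalent conditions: rank(A) = 3; Ax = 0 has only the trivial solution; 0 is not an eigenvalue; the columns of A are linearly independent.

To check invertibility, compute det(A).
The given matrix is triangular, so det(A) equals the product of its diagonal entries = 1 ≠ 0.
Since det(A) ≠ 0, A is invertible.
Equivalent conditions for a square matrix A to be invertible:
- rank(A) = 3 (full rank).
- The homogeneous system Ax = 0 has only the trivial solution x = 0.
- 0 is not an eigenvalue of A.
- The columns (equivalently rows) of A are linearly independent.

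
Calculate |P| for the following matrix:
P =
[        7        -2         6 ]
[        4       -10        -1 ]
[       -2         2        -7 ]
det(P) = 372

Expand along row 0 (cofactor expansion): det(P) = a*(e*i - f*h) - b*(d*i - f*g) + c*(d*h - e*g), where the 3×3 is [[a, b, c], [d, e, f], [g, h, i]].
Minor M_00 = (-10)*(-7) - (-1)*(2) = 70 + 2 = 72.
Minor M_01 = (4)*(-7) - (-1)*(-2) = -28 - 2 = -30.
Minor M_02 = (4)*(2) - (-10)*(-2) = 8 - 20 = -12.
det(P) = (7)*(72) - (-2)*(-30) + (6)*(-12) = 504 - 60 - 72 = 372.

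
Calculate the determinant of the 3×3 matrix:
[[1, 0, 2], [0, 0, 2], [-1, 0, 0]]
0

Expansion along first row:
det = 1·det([[0,2],[0,0]]) - 0·det([[0,2],[-1,0]]) + 2·det([[0,0],[-1,0]])
    = 1·(0·0 - 2·0) - 0·(0·0 - 2·-1) + 2·(0·0 - 0·-1)
    = 1·0 - 0·2 + 2·0
    = 0 + 0 + 0 = 0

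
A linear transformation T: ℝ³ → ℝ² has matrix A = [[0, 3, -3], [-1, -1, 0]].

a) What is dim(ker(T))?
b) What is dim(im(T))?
dim(ker) = 1, dim(im) = 2

The two rows are not scalar multiples of one another (no single k satisfies row 2 = k × row 1), so they are linearly independent.
Thus rank(A) = 2.
dim(im(T)) = rank(A) = 2.
By the rank-nullity theorem applied to T: ℝ³ → ℝ², rank(A) + nullity(A) = 3 (the domain dimension), so dim(ker(T)) = 3 - 2 = 1.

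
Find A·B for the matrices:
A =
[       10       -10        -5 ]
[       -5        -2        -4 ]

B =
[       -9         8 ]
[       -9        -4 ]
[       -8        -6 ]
AB =
[       40       150 ]
[       95        -8 ]

Matrix multiplication: (AB)[i][j] = sum over k of A[i][k] * B[k][j].
  (AB)[0][0] = (10)*(-9) + (-10)*(-9) + (-5)*(-8) = 40
  (AB)[0][1] = (10)*(8) + (-10)*(-4) + (-5)*(-6) = 150
  (AB)[1][0] = (-5)*(-9) + (-2)*(-9) + (-4)*(-8) = 95
  (AB)[1][1] = (-5)*(8) + (-2)*(-4) + (-4)*(-6) = -8
AB =
[       40       150 ]
[       95        -8 ]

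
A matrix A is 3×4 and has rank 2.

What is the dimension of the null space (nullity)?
2

The rank-nullity theorem for an m×n matrix states:
rank(A) + nullity(A) = n (the number of columns).
Here n = 4 and rank(A) = 2, so nullity(A) = 4 - 2 = 2.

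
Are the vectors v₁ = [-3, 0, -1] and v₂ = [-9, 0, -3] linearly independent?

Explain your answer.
No, linearly dependent (v₂ = 3·v₁)

Check whether there is a scalar k with v₂ = k·v₁.
Comparing components, k = 3 satisfies 3·[-3, 0, -1] = [-9, 0, -3].
Since v₂ is a scalar multiple of v₁, the two vectors are linearly dependent.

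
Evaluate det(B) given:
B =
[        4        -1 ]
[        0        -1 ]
det(B) = -4

For a 2×2 matrix [[a, b], [c, d]], det = a*d - b*c.
det(B) = (4)*(-1) - (-1)*(0) = -4 - 0 = -4.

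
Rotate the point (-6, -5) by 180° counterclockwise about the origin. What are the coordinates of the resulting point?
(6, 5)

Rotation matrix R(θ) = [[cos θ, -sin θ], [sin θ, cos θ]]; for θ = 180°:
R = [[-1, 0], [0, -1]]
Result: R × [-6, -5]ᵀ = [-1·-6 + (0)·-5, 0·-6 + (-1)·-5]ᵀ = (6, 5)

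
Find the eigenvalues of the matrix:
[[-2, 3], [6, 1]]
λ = -5 and λ = 4

Characteristic equation: det(A - λI) = 0
λ² - (trace)λ + (det) = 0
λ² - (-1)λ + (-20) = 0
λ² + 1λ - 20 = 0
Solving: λ = -5, 4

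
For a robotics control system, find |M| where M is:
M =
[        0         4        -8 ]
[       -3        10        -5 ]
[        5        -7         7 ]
det(M) = 216

Expand along row 0 (cofactor expansion): det(M) = a*(e*i - f*h) - b*(d*i - f*g) + c*(d*h - e*g), where the 3×3 is [[a, b, c], [d, e, f], [g, h, i]].
Minor M_00 = (10)*(7) - (-5)*(-7) = 70 - 35 = 35.
Minor M_01 = (-3)*(7) - (-5)*(5) = -21 + 25 = 4.
Minor M_02 = (-3)*(-7) - (10)*(5) = 21 - 50 = -29.
det(M) = (0)*(35) - (4)*(4) + (-8)*(-29) = 0 - 16 + 232 = 216.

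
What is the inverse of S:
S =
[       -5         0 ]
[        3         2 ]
det(S) = -10
S⁻¹ =
[     -1/5         0 ]
[     3/10       1/2 ]

For a 2×2 matrix S = [[a, b], [c, d]] with det(S) ≠ 0, S⁻¹ = (1/det(S)) * [[d, -b], [-c, a]].
det(S) = (-5)*(2) - (0)*(3) = -10 - 0 = -10.
S⁻¹ = (1/-10) * [[2, 0], [-3, -5]].
Dividing each entry by -10 and reducing:
S⁻¹ =
[     -1/5         0 ]
[     3/10       1/2 ]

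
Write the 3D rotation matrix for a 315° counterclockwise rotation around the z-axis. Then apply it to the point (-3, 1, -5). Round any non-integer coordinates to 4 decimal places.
R = [[√2/2, √2/2, 0], [-√2/2, √2/2, 0], [0, 0, 1]]; R·(-3, 1, -5) = (-1.4142, 2.8284, -5.0000)

Rotation matrix for 315° around z-axis:
cos(315°) = √2/2, sin(315°) = -√2/2
R = [[√2/2, √2/2, 0], [-√2/2, √2/2, 0], [0, 0, 1]]
Apply to (-3, 1, -5): R·[-3, 1, -5]ᵀ = (-1.4142, 2.8284, -5.0000)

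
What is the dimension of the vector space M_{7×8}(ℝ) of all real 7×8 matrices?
Dimension = 56

A real 7×8 matrix is determined by its 7·8 = 56 independent entries.
A standard basis is {E_ij : 1 ≤ i ≤ 7, 1 ≤ j ≤ 8}, where E_ij has a 1 in position (i, j) and 0 elsewhere — there are 56 such matrices, and they are linearly independent and span M_{7×8}(ℝ).
Therefore dim(M_{7×8}(ℝ)) = 56.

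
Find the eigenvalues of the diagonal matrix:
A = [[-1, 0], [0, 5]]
λ₁ = -1, λ₂ = 5

The characteristic polynomial of A is det(A - λI) = (-1 - λ)(5 - λ) = 0.
The roots are λ = -1 and λ = 5, so the eigenvalues are the diagonal entries.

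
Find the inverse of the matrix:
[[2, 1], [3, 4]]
[[4/5, -1/5], [-3/5, 2/5]]

For [[a,b],[c,d]], inverse = (1/det)·[[d,-b],[-c,a]]
det = 2·4 - 1·3 = 5
Inverse = (1/5)·[[4, -1], [-3, 2]]
        = [[4/5, -1/5], [-3/5, 2/5]]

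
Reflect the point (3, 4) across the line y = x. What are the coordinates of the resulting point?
(4, 3)

Reflection across line y = x: (3, 4) → (4, 3)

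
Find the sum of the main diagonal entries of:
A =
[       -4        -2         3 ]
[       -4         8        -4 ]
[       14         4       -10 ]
tr(A) = -4 + 8 - 10 = -6

The trace of a square matrix is the sum of its diagonal entries.
Diagonal entries of A: A[0][0] = -4, A[1][1] = 8, A[2][2] = -10.
tr(A) = -4 + 8 - 10 = -6.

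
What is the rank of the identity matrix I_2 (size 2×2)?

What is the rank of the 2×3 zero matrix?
rank(I_2) = 2, rank(0) = 0

The identity I_2 has 2 columns that are the standard basis vectors e_1, …, e_2. These are linearly independent, so all 2 columns are pivots and rank(I_2) = 2.
The 2×3 zero matrix has every entry zero, so every row is the zero row and there are no pivots; rank(0) = 0.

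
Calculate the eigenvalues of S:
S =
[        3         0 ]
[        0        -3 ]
λ = -3, 3

Solve det(S - λI) = 0. For a 2×2 matrix the characteristic equation is λ² - (trace)λ + det = 0.
trace(S) = a + d = 3 - 3 = 0.
det(S) = a*d - b*c = (3)*(-3) - (0)*(0) = -9 - 0 = -9.
Characteristic equation: λ² - (0)λ + (-9) = 0.
Discriminant = (0)² - 4*(-9) = 0 + 36 = 36.
λ = (0 ± √36) / 2 = (0 ± 6) / 2 = -3, 3.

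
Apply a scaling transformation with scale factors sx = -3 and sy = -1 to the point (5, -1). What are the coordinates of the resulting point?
(-15, 1)

Scaling matrix:
[[-3, 0], [0, -1]]
Result: (5 × -3, -1 × -1) = (-15, 1)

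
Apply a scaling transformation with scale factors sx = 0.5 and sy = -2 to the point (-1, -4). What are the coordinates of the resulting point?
(-0.5, 8)

Scaling matrix:
[[0.50, 0], [0, -2]]
Result: (-1 × 0.5, -4 × -2) = (-0.5, 8)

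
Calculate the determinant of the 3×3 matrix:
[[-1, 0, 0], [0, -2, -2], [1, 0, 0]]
0

Expansion along first row:
det = -1·det([[-2,-2],[0,0]]) - 0·det([[0,-2],[1,0]]) + 0·det([[0,-2],[1,0]])
    = -1·(-2·0 - -2·0) - 0·(0·0 - -2·1) + 0·(0·0 - -2·1)
    = -1·0 - 0·2 + 0·2
    = 0 + 0 + 0 = 0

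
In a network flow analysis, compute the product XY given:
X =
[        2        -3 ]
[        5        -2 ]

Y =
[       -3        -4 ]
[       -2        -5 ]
XY =
[        0         7 ]
[      -11       -10 ]

Matrix multiplication: (XY)[i][j] = sum over k of X[i][k] * Y[k][j].
  (XY)[0][0] = (2)*(-3) + (-3)*(-2) = 0
  (XY)[0][1] = (2)*(-4) + (-3)*(-5) = 7
  (XY)[1][0] = (5)*(-3) + (-2)*(-2) = -11
  (XY)[1][1] = (5)*(-4) + (-2)*(-5) = -10
XY =
[        0         7 ]
[      -11       -10 ]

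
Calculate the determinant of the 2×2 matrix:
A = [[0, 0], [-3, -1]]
0

For A = [[a, b], [c, d]], det(A) = a*d - b*c.
det(A) = (0)*(-1) - (0)*(-3) = 0 - 0 = 0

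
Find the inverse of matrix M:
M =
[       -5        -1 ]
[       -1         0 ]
det(M) = -1
M⁻¹ =
[        0        -1 ]
[       -1         5 ]

For a 2×2 matrix M = [[a, b], [c, d]] with det(M) ≠ 0, M⁻¹ = (1/det(M)) * [[d, -b], [-c, a]].
det(M) = (-5)*(0) - (-1)*(-1) = 0 - 1 = -1.
M⁻¹ = (1/-1) * [[0, 1], [1, -5]].
Dividing each entry by -1 and reducing:
M⁻¹ =
[        0        -1 ]
[       -1         5 ]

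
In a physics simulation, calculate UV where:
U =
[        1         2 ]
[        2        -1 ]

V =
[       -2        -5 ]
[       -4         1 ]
UV =
[      -10        -3 ]
[        0       -11 ]

Matrix multiplication: (UV)[i][j] = sum over k of U[i][k] * V[k][j].
  (UV)[0][0] = (1)*(-2) + (2)*(-4) = -10
  (UV)[0][1] = (1)*(-5) + (2)*(1) = -3
  (UV)[1][0] = (2)*(-2) + (-1)*(-4) = 0
  (UV)[1][1] = (2)*(-5) + (-1)*(1) = -11
UV =
[      -10        -3 ]
[        0       -11 ]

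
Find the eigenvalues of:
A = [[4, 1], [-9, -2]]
λ = 1, 1

Solve det(A - λI) = 0. For a 2×2 matrix this is λ² - (trace)λ + det = 0.
trace(A) = 4 - 2 = 2.
det(A) = (4)*(-2) - (1)*(-9) = -8 + 9 = 1.
Characteristic equation: λ² - (2)λ + (1) = 0.
Discriminant: (2)² - 4*(1) = 4 - 4 = 0.
Roots: λ = (2 ± √0) / 2 = 1, 1.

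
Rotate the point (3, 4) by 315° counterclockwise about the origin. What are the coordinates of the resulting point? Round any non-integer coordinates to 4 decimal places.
(4.9497, 0.7071)

Rotation matrix R(θ) = [[cos θ, -sin θ], [sin θ, cos θ]]; for θ = 315°:
R = [[√2/2, √2/2], [-√2/2, √2/2]]
Result: R × [3, 4]ᵀ = [√2/2·3 + (√2/2)·4, -√2/2·3 + (√2/2)·4]ᵀ = (4.9497, 0.7071)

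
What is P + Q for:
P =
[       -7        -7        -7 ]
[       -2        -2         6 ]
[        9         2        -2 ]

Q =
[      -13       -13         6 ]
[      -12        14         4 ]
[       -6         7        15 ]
P + Q =
[      -20       -20        -1 ]
[      -14        12        10 ]
[        3         9        13 ]

Matrix addition is elementwise: (P+Q)[i][j] = P[i][j] + Q[i][j].
  (P+Q)[0][0] = (-7) + (-13) = -20
  (P+Q)[0][1] = (-7) + (-13) = -20
  (P+Q)[0][2] = (-7) + (6) = -1
  (P+Q)[1][0] = (-2) + (-12) = -14
  (P+Q)[1][1] = (-2) + (14) = 12
  (P+Q)[1][2] = (6) + (4) = 10
  (P+Q)[2][0] = (9) + (-6) = 3
  (P+Q)[2][1] = (2) + (7) = 9
  (P+Q)[2][2] = (-2) + (15) = 13
P + Q =
[      -20       -20        -1 ]
[      -14        12        10 ]
[        3         9        13 ]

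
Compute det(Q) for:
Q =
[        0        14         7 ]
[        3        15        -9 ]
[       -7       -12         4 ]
det(Q) = 1197

Expand along row 0 (cofactor expansion): det(Q) = a*(e*i - f*h) - b*(d*i - f*g) + c*(d*h - e*g), where the 3×3 is [[a, b, c], [d, e, f], [g, h, i]].
Minor M_00 = (15)*(4) - (-9)*(-12) = 60 - 108 = -48.
Minor M_01 = (3)*(4) - (-9)*(-7) = 12 - 63 = -51.
Minor M_02 = (3)*(-12) - (15)*(-7) = -36 + 105 = 69.
det(Q) = (0)*(-48) - (14)*(-51) + (7)*(69) = 0 + 714 + 483 = 1197.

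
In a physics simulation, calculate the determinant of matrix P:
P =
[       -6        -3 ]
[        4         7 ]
det(P) = -30

For a 2×2 matrix [[a, b], [c, d]], det = a*d - b*c.
det(P) = (-6)*(7) - (-3)*(4) = -42 + 12 = -30.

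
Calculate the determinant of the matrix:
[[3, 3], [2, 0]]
-6

For a 2×2 matrix [[a, b], [c, d]], det = ad - bc
det = (3)(0) - (3)(2) = 0 - 6 = -6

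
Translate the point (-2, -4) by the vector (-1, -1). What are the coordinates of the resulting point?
(-3, -5)

Translation by (-1, -1):
x' = -2 + -1 = -3
y' = -4 + -1 = -5
Homogeneous matrix: [[1, 0, -1], [0, 1, -1], [0, 0, 1]]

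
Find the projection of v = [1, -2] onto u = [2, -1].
[8/5, -4/5]

The projection of v onto u is proj_u(v) = ((v·u) / (u·u)) · u.
v·u = (1)*(2) + (-2)*(-1) = 4.
u·u = (2)*(2) + (-1)*(-1) = 5.
coefficient = 4 / 5 = 4/5.
proj_u(v) = 4/5 · [2, -1] = [8/5, -4/5].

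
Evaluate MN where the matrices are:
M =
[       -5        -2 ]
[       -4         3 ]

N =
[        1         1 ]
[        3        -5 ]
MN =
[      -11         5 ]
[        5       -19 ]

Matrix multiplication: (MN)[i][j] = sum over k of M[i][k] * N[k][j].
  (MN)[0][0] = (-5)*(1) + (-2)*(3) = -11
  (MN)[0][1] = (-5)*(1) + (-2)*(-5) = 5
  (MN)[1][0] = (-4)*(1) + (3)*(3) = 5
  (MN)[1][1] = (-4)*(1) + (3)*(-5) = -19
MN =
[      -11         5 ]
[        5       -19 ]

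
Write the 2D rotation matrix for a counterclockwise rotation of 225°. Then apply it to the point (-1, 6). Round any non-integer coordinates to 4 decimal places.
R = [[-√2/2, √2/2], [-√2/2, -√2/2]]; R·(-1, 6) = (4.9497, -3.5355)

Rotation matrix formula: R(θ) = [[cos θ, -sin θ], [sin θ, cos θ]]
For θ = 225°:
cos(225°) = -√2/2
sin(225°) = -√2/2
R = [[-√2/2, √2/2], [-√2/2, -√2/2]]
Apply to (-1, 6): [-√2/2·-1 + (√2/2)·6, -√2/2·-1 + -√2/2·6] = (4.9497, -3.5355)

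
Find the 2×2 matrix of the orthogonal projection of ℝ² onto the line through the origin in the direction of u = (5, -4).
[[25/41, -20/41], [-20/41, 16/41]]

The orthogonal projection onto the line spanned by a nonzero vector u = (a, b) has matrix P = (u uᵀ) / (uᵀ u) = (1/(a² + b²)) · [[a², ab], [ab, b²]].
Here u = (5, -4), so a² + b² = 25 + 16 = 41.
P = (1/41) · [[25, -20], [-20, 16]] = [[25/41, -20/41], [-20/41, 16/41]].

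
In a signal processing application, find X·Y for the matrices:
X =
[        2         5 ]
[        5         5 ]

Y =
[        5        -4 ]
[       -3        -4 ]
XY =
[       -5       -28 ]
[       10       -40 ]

Matrix multiplication: (XY)[i][j] = sum over k of X[i][k] * Y[k][j].
  (XY)[0][0] = (2)*(5) + (5)*(-3) = -5
  (XY)[0][1] = (2)*(-4) + (5)*(-4) = -28
  (XY)[1][0] = (5)*(5) + (5)*(-3) = 10
  (XY)[1][1] = (5)*(-4) + (5)*(-4) = -40
XY =
[       -5       -28 ]
[       10       -40 ]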